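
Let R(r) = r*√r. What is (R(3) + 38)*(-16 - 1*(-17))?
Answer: 38 + 3*√3 ≈ 43.196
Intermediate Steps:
R(r) = r^(3/2)
(R(3) + 38)*(-16 - 1*(-17)) = (3^(3/2) + 38)*(-16 - 1*(-17)) = (3*√3 + 38)*(-16 + 17) = (38 + 3*√3)*1 = 38 + 3*√3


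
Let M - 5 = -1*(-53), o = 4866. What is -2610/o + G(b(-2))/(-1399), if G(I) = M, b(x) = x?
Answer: -655603/1134589 ≈ -0.57783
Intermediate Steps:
M = 58 (M = 5 - 1*(-53) = 5 + 53 = 58)
G(I) = 58
-2610/o + G(b(-2))/(-1399) = -2610/4866 + 58/(-1399) = -2610*1/4866 + 58*(-1/1399) = -435/811 - 58/1399 = -655603/1134589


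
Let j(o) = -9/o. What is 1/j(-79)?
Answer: 79/9 ≈ 8.7778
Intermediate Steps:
1/j(-79) = 1/(-9/(-79)) = 1/(-9*(-1/79)) = 1/(9/79) = 79/9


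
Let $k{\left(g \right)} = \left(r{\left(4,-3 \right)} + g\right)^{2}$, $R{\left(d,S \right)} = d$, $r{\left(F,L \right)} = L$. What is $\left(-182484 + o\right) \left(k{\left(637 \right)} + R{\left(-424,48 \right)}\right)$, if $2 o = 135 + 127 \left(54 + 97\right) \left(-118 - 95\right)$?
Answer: $-893315143044$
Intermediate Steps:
$o = -2042283$ ($o = \frac{135 + 127 \left(54 + 97\right) \left(-118 - 95\right)}{2} = \frac{135 + 127 \cdot 151 \left(-213\right)}{2} = \frac{135 + 127 \left(-32163\right)}{2} = \frac{135 - 4084701}{2} = \frac{1}{2} \left(-4084566\right) = -2042283$)
$k{\left(g \right)} = \left(-3 + g\right)^{2}$
$\left(-182484 + o\right) \left(k{\left(637 \right)} + R{\left(-424,48 \right)}\right) = \left(-182484 - 2042283\right) \left(\left(-3 + 637\right)^{2} - 424\right) = - 2224767 \left(634^{2} - 424\right) = - 2224767 \left(401956 - 424\right) = \left(-2224767\right) 401532 = -893315143044$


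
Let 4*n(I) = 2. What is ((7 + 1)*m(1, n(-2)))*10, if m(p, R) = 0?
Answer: 0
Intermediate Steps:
n(I) = ½ (n(I) = (¼)*2 = ½)
((7 + 1)*m(1, n(-2)))*10 = ((7 + 1)*0)*10 = (8*0)*10 = 0*10 = 0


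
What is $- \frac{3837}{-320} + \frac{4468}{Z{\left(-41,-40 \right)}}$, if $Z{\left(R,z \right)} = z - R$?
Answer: $\frac{1433597}{320} \approx 4480.0$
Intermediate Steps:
$- \frac{3837}{-320} + \frac{4468}{Z{\left(-41,-40 \right)}} = - \frac{3837}{-320} + \frac{4468}{-40 - -41} = \left(-3837\right) \left(- \frac{1}{320}\right) + \frac{4468}{-40 + 41} = \frac{3837}{320} + \frac{4468}{1} = \frac{3837}{320} + 4468 \cdot 1 = \frac{3837}{320} + 4468 = \frac{1433597}{320}$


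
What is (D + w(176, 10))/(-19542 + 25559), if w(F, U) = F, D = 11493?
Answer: 11669/6017 ≈ 1.9393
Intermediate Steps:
(D + w(176, 10))/(-19542 + 25559) = (11493 + 176)/(-19542 + 25559) = 11669/6017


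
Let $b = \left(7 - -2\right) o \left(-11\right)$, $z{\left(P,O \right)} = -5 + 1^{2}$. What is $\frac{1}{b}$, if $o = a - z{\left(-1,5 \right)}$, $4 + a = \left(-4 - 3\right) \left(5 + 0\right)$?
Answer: $\frac{1}{3465} \approx 0.0002886$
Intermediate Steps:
$z{\left(P,O \right)} = -4$ ($z{\left(P,O \right)} = -5 + 1 = -4$)
$a = -39$ ($a = -4 + \left(-4 - 3\right) \left(5 + 0\right) = -4 - 35 = -39$)
$o = -35$ ($o = -39 - -4 = -39 + 4 = -35$)
$b = 3465$ ($b = \left(7 - -2\right) \left(-35\right) \left(-11\right) = \left(7 + 2\right) \left(-35\right) \left(-11\right) = 9 \left(-35\right) \left(-11\right) = \left(-315\right) \left(-11\right) = 3465$)
$\frac{1}{b} = \frac{1}{3465}$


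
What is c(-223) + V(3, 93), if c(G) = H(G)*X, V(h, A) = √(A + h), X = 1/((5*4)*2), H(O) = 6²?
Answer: 9/10 + 4*√6 ≈ 10.698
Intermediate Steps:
H(O) = 36
X = 1/40 (X = 1/(20*2) = 1/40 ≈ 0.025000)
c(G) = 9/10 (c(G) = 36*(1/40) = 9/10)
c(-223) + V(3, 93) = 9/10 + √(93 + 3) = 9/10 + √96 = 9/10 + 4*√6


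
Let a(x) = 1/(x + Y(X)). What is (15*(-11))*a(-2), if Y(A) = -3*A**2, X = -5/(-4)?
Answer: 2640/107 ≈ 24.673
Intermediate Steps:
X = 5/4 (X = -5*(-1/4) = 5/4 ≈ 1.2500)
a(x) = 1/(-75/16 + x) (a(x) = 1/(x - 3*(5/4)**2) = 1/(x - 3*25/16) = 1/(x - 75/16) = 1/(-75/16 + x))
(15*(-11))*a(-2) = (15*(-11))*(16/(-75 + 16*(-2))) = -2640/(-75 - 32) = -2640/(-107) = -2640*(-1)/107 = -165*(-16/107) = 2640/107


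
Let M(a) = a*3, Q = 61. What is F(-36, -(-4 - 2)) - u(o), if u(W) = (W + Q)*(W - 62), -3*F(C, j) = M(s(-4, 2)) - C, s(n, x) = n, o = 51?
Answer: 1224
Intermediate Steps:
M(a) = 3*a
F(C, j) = 4 + C/3 (F(C, j) = -(3*(-4) - C)/3 = -(-12 - C)/3 = 4 + C/3)
u(W) = (-62 + W)*(61 + W) (u(W) = (W + 61)*(W - 62) = (61 + W)*(-62 + W) = (-62 + W)*(61 + W))
F(-36, -(-4 - 2)) - u(o) = (4 + (⅓)*(-36)) - (-3782 + 51² - 1*51) = (4 - 12) - (-3782 + 2601 - 51) = -8 - 1*(-1232) = -8 + 1232 = 1224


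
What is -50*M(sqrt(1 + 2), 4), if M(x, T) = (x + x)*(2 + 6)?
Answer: -800*sqrt(3) ≈ -1385.6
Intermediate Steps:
M(x, T) = 16*x (M(x, T) = (2*x)*8 = 16*x)
-50*M(sqrt(1 + 2), 4) = -800*sqrt(1 + 2) = -800*sqrt(3)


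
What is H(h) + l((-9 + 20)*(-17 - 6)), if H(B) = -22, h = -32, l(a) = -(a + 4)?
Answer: 227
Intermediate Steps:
l(a) = -4 - a (l(a) = -(4 + a) = -4 - a)
H(h) + l((-9 + 20)*(-17 - 6)) = -22 + (-4 - (-9 + 20)*(-17 - 6)) = -22 + (-4 - 11*(-23)) = -22 + (-4 - 1*(-253)) = -22 + (-4 + 253) = -22 + 249 = 227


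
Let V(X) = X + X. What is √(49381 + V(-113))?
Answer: √49155 ≈ 221.71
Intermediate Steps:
V(X) = 2*X
√(49381 + V(-113)) = √(49381 + 2*(-113)) = √(49381 - 226) = √49155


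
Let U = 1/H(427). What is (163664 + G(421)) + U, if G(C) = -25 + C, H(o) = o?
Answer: 70053621/427 ≈ 1.6406e+5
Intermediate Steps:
U = 1/427 ≈ 0.0023419
(163664 + G(421)) + U = (163664 + (-25 + 421)) + 1/427 = (163664 + 396) + 1/427 = 164060 + 1/427 = 70053621/427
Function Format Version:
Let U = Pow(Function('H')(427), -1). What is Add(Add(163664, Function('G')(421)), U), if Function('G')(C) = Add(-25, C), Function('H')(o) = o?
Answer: Rational(70053621, 427) ≈ 1.6406e+5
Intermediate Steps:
U = Rational(1, 427) (U = Pow(427, -1) = Rational(1, 427) ≈ 0.0023419)
Add(Add(163664, Function('G')(421)), U) = Add(Add(163664, Add(-25, 421)), Rational(1, 427)) = Add(Add(163664, 396), Rational(1, 427)) = Add(164060, Rational(1, 427)) = Rational(70053621, 427)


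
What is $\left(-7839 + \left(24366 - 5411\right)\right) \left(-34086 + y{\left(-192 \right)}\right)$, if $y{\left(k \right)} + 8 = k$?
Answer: $-381123176$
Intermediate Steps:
$y{\left(k \right)} = -8 + k$
$\left(-7839 + \left(24366 - 5411\right)\right) \left(-34086 + y{\left(-192 \right)}\right) = \left(-7839 + \left(24366 - 5411\right)\right) \left(-34086 - 200\right) = \left(-7839 + 18955\right) \left(-34086 - 200\right) = 11116 \left(-34286\right) = -381123176$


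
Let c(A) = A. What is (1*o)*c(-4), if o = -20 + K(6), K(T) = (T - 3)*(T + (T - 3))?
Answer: -28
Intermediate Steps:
K(T) = (-3 + T)*(-3 + 2*T) (K(T) = (-3 + T)*(T + (-3 + T)) = (-3 + T)*(-3 + 2*T))
o = 7 (o = -20 + (9 - 9*6 + 2*6²) = -20 + (9 - 54 + 2*36) = -20 + (9 - 54 + 72) = -20 + 27 = 7)
(1*o)*c(-4) = (1*7)*(-4) = 7*(-4) = -28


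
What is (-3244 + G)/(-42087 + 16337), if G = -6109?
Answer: 9353/25750 ≈ 0.36322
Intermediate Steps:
(-3244 + G)/(-42087 + 16337) = (-3244 - 6109)/(-42087 + 16337) = -9353/(-25750) = -9353*(-1/25750) = 9353/25750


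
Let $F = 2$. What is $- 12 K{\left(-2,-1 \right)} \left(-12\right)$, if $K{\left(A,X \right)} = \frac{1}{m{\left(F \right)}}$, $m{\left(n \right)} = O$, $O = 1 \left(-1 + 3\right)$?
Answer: $72$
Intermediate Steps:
$O = 2$ ($O = 1 \cdot 2 = 2$)
$m{\left(n \right)} = 2$
$K{\left(A,X \right)} = \frac{1}{2}$
$- 12 K{\left(-2,-1 \right)} \left(-12\right) = \left(-12\right) \frac{1}{2} \left(-12\right) = \left(-6\right) \left(-12\right) = 72$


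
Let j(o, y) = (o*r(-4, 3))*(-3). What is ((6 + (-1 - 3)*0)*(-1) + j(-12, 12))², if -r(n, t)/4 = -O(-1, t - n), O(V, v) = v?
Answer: 1004004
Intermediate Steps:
r(n, t) = -4*n + 4*t (r(n, t) = -(-4)*(t - n) = -4*(n - t) = -4*n + 4*t)
j(o, y) = -84*o (j(o, y) = (o*(-4*(-4) + 4*3))*(-3) = (o*(16 + 12))*(-3) = (o*28)*(-3) = (28*o)*(-3) = -84*o)
((6 + (-1 - 3)*0)*(-1) + j(-12, 12))² = ((6 + (-1 - 3)*0)*(-1) - 84*(-12))² = ((6 - 4*0)*(-1) + 1008)² = ((6 + 0)*(-1) + 1008)² = (6*(-1) + 1008)² = (-6 + 1008)² = 1002² = 1004004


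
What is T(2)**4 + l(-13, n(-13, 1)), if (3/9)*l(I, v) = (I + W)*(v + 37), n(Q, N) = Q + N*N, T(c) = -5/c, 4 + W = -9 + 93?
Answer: 81025/16 ≈ 5064.1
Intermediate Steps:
W = 80 (W = -4 + (-9 + 93) = -4 + 84 = 80)
n(Q, N) = Q + N**2
l(I, v) = 3*(37 + v)*(80 + I) (l(I, v) = 3*((I + 80)*(v + 37)) = 3*((80 + I)*(37 + v)) = 3*((37 + v)*(80 + I)) = 3*(37 + v)*(80 + I))
T(2)**4 + l(-13, n(-13, 1)) = (-5/2)**4 + (8880 + 111*(-13) + 240*(-13 + 1**2) + 3*(-13)*(-13 + 1**2)) = (-5*1/2)**4 + (8880 - 1443 + 240*(-13 + 1) + 3*(-13)*(-13 + 1)) = (-5/2)**4 + (8880 - 1443 + 240*(-12) + 3*(-13)*(-12)) = 625/16 + (8880 - 1443 - 2880 + 468) = 625/16 + 5025 = 81025/16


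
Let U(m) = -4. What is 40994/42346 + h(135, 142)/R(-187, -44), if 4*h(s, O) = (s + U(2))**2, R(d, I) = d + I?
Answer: -344410625/19563852 ≈ -17.604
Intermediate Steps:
R(d, I) = I + d
h(s, O) = (-4 + s)**2/4 (h(s, O) = (s - 4)**2/4 = (-4 + s)**2/4)
40994/42346 + h(135, 142)/R(-187, -44) = 40994/42346 + ((-4 + 135)**2/4)/(-44 - 187) = 40994*(1/42346) + ((1/4)*131**2)/(-231) = 20497/21173 + ((1/4)*17161)*(-1/231) = 20497/21173 + (17161/4)*(-1/231) = 20497/21173 - 17161/924 = -344410625/19563852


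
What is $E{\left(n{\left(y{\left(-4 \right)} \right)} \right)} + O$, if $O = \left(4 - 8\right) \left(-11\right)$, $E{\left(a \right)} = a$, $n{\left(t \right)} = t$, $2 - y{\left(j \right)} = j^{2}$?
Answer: $30$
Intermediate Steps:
$y{\left(j \right)} = 2 - j^{2}$
$O = 44$ ($O = \left(-4\right) \left(-11\right) = 44$)
$E{\left(n{\left(y{\left(-4 \right)} \right)} \right)} + O = \left(2 - \left(-4\right)^{2}\right) + 44 = \left(2 - 16\right) + 44 = -14 + 44 = 30$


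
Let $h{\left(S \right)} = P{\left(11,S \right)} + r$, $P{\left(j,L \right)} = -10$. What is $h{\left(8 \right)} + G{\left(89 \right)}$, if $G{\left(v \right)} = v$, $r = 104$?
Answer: $183$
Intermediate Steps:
$h{\left(S \right)} = 94$ ($h{\left(S \right)} = -10 + 104 = 94$)
$h{\left(8 \right)} + G{\left(89 \right)} = 94 + 89 = 183$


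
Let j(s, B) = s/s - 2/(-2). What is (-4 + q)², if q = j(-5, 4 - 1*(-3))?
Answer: 4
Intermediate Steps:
j(s, B) = 2 (j(s, B) = 1 - 2*(-½) = 1 + 1 = 2)
q = 2
(-4 + q)² = (-4 + 2)² = (-2)² = 4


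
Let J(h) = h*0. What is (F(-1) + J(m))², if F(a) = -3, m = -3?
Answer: 9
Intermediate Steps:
J(h) = 0
(F(-1) + J(m))² = (-3 + 0)² = (-3)² = 9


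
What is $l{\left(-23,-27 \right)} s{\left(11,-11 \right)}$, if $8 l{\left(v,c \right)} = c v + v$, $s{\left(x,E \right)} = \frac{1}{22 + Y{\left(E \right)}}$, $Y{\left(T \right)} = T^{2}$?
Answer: $\frac{23}{44} \approx 0.52273$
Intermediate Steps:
$s{\left(x,E \right)} = \frac{1}{22 + E^{2}}$
$l{\left(v,c \right)} = \frac{v}{8} + \frac{c v}{8}$ ($l{\left(v,c \right)} = \frac{c v + v}{8} = \frac{v + c v}{8} = \frac{v}{8} + \frac{c v}{8}$)
$l{\left(-23,-27 \right)} s{\left(11,-11 \right)} = \frac{\frac{1}{8} \left(-23\right) \left(1 - 27\right)}{22 + \left(-11\right)^{2}} = \frac{\frac{1}{8} \left(-23\right) \left(-26\right)}{22 + 121} = \frac{299}{4 \cdot 143} = \frac{299}{4} \cdot \frac{1}{143} = \frac{23}{44}$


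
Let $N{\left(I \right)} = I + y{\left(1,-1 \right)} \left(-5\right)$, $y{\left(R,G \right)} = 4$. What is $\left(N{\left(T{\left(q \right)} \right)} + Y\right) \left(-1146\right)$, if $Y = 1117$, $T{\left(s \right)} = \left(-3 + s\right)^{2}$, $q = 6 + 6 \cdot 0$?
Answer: $-1267476$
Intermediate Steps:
$q = 6$ ($q = 6 + 0 = 6$)
$N{\left(I \right)} = -20 + I$ ($N{\left(I \right)} = I + 4 \left(-5\right) = I - 20 = -20 + I$)
$\left(N{\left(T{\left(q \right)} \right)} + Y\right) \left(-1146\right) = \left(\left(-20 + \left(-3 + 6\right)^{2}\right) + 1117\right) \left(-1146\right) = \left(\left(-20 + 3^{2}\right) + 1117\right) \left(-1146\right) = \left(\left(-20 + 9\right) + 1117\right) \left(-1146\right) = \left(-11 + 1117\right) \left(-1146\right) = 1106 \left(-1146\right) = -1267476$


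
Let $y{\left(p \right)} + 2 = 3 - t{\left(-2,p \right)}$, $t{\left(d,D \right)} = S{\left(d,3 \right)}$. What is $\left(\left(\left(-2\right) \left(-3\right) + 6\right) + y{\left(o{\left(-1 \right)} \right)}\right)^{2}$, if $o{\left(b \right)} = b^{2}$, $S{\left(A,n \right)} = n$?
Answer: $100$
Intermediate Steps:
$t{\left(d,D \right)} = 3$
$y{\left(p \right)} = -2$ ($y{\left(p \right)} = -2 + \left(3 - 3\right) = -2 + 0 = -2$)
$\left(\left(\left(-2\right) \left(-3\right) + 6\right) + y{\left(o{\left(-1 \right)} \right)}\right)^{2} = \left(\left(\left(-2\right) \left(-3\right) + 6\right) - 2\right)^{2} = \left(\left(6 + 6\right) - 2\right)^{2} = \left(12 - 2\right)^{2} = 10^{2} = 100$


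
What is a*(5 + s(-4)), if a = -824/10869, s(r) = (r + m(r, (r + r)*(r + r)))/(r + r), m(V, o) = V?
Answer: -1648/3623 ≈ -0.45487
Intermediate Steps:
s(r) = 1 (s(r) = (r + r)/(r + r) = (2*r)/((2*r)) = (2*r)*(1/(2*r)) = 1)
a = -824/10869 (a = -824*1/10869 = -824/10869 ≈ -0.075812)
a*(5 + s(-4)) = -824*(5 + 1)/10869 = -824/10869*6 = -1648/3623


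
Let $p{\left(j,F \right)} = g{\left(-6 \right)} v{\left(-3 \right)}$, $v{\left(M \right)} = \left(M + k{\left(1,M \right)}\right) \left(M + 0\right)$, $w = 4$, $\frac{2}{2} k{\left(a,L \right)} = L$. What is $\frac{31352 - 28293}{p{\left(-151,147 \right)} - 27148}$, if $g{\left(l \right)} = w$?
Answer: $- \frac{437}{3868} \approx -0.11298$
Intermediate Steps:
$k{\left(a,L \right)} = L$
$g{\left(l \right)} = 4$
$v{\left(M \right)} = 2 M^{2}$ ($v{\left(M \right)} = \left(M + M\right) \left(M + 0\right) = 2 M M = 2 M^{2}$)
$p{\left(j,F \right)} = 72$ ($p{\left(j,F \right)} = 4 \cdot 2 \left(-3\right)^{2} = 4 \cdot 2 \cdot 9 = 4 \cdot 18 = 72$)
$\frac{31352 - 28293}{p{\left(-151,147 \right)} - 27148} = \frac{31352 - 28293}{72 - 27148} = \frac{3059}{-27076} = 3059 \left(- \frac{1}{27076}\right) = - \frac{437}{3868}$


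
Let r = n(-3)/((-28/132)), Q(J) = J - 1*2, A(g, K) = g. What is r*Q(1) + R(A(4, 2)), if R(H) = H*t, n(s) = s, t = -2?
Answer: -155/7 ≈ -22.143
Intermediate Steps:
R(H) = -2*H (R(H) = H*(-2) = -2*H)
Q(J) = -2 + J (Q(J) = J - 2 = -2 + J)
r = 99/7 (r = -3/((-28/132)) = -3/((-28*1/132)) = -3/(-7/33) = -3*(-33/7) = 99/7 ≈ 14.143)
r*Q(1) + R(A(4, 2)) = 99*(-2 + 1)/7 - 2*4 = (99/7)*(-1) - 8 = -99/7 - 8 = -155/7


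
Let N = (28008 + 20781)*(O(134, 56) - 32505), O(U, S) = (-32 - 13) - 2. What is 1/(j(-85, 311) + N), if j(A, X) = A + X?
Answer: -1/1588179302 ≈ -6.2965e-10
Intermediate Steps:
O(U, S) = -47 (O(U, S) = -45 - 2 = -47)
N = -1588179528 (N = (28008 + 20781)*(-47 - 32505) = 48789*(-32552) = -1588179528)
1/(j(-85, 311) + N) = 1/((-85 + 311) - 1588179528) = 1/(226 - 1588179528) = 1/(-1588179302) = -1/1588179302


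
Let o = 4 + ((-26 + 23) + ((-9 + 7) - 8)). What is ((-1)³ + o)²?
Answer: 100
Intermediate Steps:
o = -9 (o = 4 + (-3 + (-2 - 8)) = 4 + (-3 - 10) = 4 - 13 = -9)
((-1)³ + o)² = ((-1)³ - 9)² = (-1 - 9)² = (-10)² = 100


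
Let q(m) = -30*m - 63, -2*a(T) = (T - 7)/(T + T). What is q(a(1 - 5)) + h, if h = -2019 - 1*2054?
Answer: -32923/8 ≈ -4115.4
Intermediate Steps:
a(T) = -(-7 + T)/(4*T) (a(T) = -(T - 7)/(2*(T + T)) = -(-7 + T)/(2*(2*T)) = -(-7 + T)*1/(2*T)/2 = -(-7 + T)/(4*T))
q(m) = -63 - 30*m
h = -4073 (h = -2019 - 2054 = -4073)
q(a(1 - 5)) + h = (-63 - 15*(7 - (1 - 5))/(2*(1 - 5))) - 4073 = (-63 - 15*(7 - 1*(-4))/(2*(-4))) - 4073 = (-63 - 15*(-1)*(7 + 4)/(2*4)) - 4073 = (-63 - 15*(-1)*11/(2*4)) - 4073 = (-63 - 30*(-11/16)) - 4073 = (-63 + 165/8) - 4073 = -339/8 - 4073 = -32923/8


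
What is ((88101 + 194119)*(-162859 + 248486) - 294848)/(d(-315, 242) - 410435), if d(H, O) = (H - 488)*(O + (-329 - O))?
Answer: -6041339273/36562 ≈ -1.6524e+5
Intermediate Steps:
d(H, O) = 160552 - 329*H (d(H, O) = (-488 + H)*(-329) = 160552 - 329*H)
((88101 + 194119)*(-162859 + 248486) - 294848)/(d(-315, 242) - 410435) = ((88101 + 194119)*(-162859 + 248486) - 294848)/((160552 - 329*(-315)) - 410435) = (282220*85627 - 294848)/((160552 + 103635) - 410435) = (24165651940 - 294848)/(264187 - 410435) = 24165357092/(-146248) = 24165357092*(-1/146248) = -6041339273/36562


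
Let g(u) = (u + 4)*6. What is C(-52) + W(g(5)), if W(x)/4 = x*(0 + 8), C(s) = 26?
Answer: 1754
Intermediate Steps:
g(u) = 24 + 6*u (g(u) = (4 + u)*6 = 24 + 6*u)
W(x) = 32*x (W(x) = 4*(x*(0 + 8)) = 4*(x*8) = 4*(8*x) = 32*x)
C(-52) + W(g(5)) = 26 + 32*(24 + 6*5) = 26 + 32*(24 + 30) = 26 + 32*54 = 26 + 1728 = 1754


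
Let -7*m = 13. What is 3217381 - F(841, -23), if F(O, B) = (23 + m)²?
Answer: 157629765/49 ≈ 3.2169e+6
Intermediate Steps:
m = -13/7 (m = -⅐*13 = -13/7 ≈ -1.8571)
F(O, B) = 21904/49 (F(O, B) = (23 - 13/7)² = (148/7)² = 21904/49)
3217381 - F(841, -23) = 3217381 - 1*21904/49 = 3217381 - 21904/49 = 157629765/49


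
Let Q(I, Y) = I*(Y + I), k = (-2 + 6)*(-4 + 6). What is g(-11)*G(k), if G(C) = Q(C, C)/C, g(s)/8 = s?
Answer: -1408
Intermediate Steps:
g(s) = 8*s
k = 8 (k = 4*2 = 8)
Q(I, Y) = I*(I + Y)
G(C) = 2*C (G(C) = (C*(C + C))/C = (C*(2*C))/C = (2*C²)/C = 2*C)
g(-11)*G(k) = (8*(-11))*(2*8) = -88*16 = -1408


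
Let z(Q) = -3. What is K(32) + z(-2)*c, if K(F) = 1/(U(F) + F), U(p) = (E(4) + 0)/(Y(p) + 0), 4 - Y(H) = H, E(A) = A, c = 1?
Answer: -662/223 ≈ -2.9686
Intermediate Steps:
Y(H) = 4 - H
U(p) = 4/(4 - p) (U(p) = (4 + 0)/((4 - p) + 0) = 4/(4 - p))
K(F) = 1/(F - 4/(-4 + F)) (K(F) = 1/(-4/(-4 + F) + F) = 1/(F - 4/(-4 + F)))
K(32) + z(-2)*c = (-4 + 32)/(-4 + 32*(-4 + 32)) - 3*1 = 28/(-4 + 32*28) - 3 = 28/(-4 + 896) - 3 = 28/892 - 3 = (1/892)*28 - 3 = 7/223 - 3 = -662/223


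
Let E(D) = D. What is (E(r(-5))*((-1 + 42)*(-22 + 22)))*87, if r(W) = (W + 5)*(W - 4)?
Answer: 0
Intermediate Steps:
r(W) = (-4 + W)*(5 + W) (r(W) = (5 + W)*(-4 + W) = (-4 + W)*(5 + W))
(E(r(-5))*((-1 + 42)*(-22 + 22)))*87 = ((-20 - 5 + (-5)²)*((-1 + 42)*(-22 + 22)))*87 = ((-20 - 5 + 25)*(41*0))*87 = (0*0)*87 = 0*87 = 0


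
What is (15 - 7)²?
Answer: 64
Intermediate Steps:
(15 - 7)² = 8² = 64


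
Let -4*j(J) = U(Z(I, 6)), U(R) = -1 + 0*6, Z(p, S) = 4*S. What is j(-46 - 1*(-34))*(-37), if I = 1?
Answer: -37/4 ≈ -9.2500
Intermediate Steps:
U(R) = -1 (U(R) = -1 + 0 = -1)
j(J) = 1/4 (j(J) = -1/4*(-1) = 1/4)
j(-46 - 1*(-34))*(-37) = (1/4)*(-37) = -37/4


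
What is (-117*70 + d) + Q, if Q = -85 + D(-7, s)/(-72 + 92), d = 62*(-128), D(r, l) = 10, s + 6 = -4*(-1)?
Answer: -32421/2 ≈ -16211.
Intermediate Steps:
s = -2 (s = -6 - 4*(-1) = -6 + 4 = -2)
d = -7936
Q = -169/2 (Q = -85 + 10/(-72 + 92) = -85 + 10/20 = -85 + (1/20)*10 = -85 + ½ = -169/2 ≈ -84.500)
(-117*70 + d) + Q = (-117*70 - 7936) - 169/2 = (-8190 - 7936) - 169/2 = -16126 - 169/2 = -32421/2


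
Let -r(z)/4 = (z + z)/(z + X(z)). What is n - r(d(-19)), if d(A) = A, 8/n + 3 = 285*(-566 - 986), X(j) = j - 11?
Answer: 1372096/442323 ≈ 3.1020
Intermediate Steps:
X(j) = -11 + j
n = -8/442323 (n = 8/(-3 + 285*(-566 - 986)) = 8/(-3 + 285*(-1552)) = 8/(-3 - 442320) = 8/(-442323) = 8*(-1/442323) = -8/442323 ≈ -1.8086e-5)
r(z) = -8*z/(-11 + 2*z) (r(z) = -4*(z + z)/(z + (-11 + z)) = -4*2*z/(-11 + 2*z) = -8*z/(-11 + 2*z))
n - r(d(-19)) = -8/442323 - (-8)*(-19)/(-11 + 2*(-19)) = -8/442323 - (-8)*(-19)/(-11 - 38) = -8/442323 - (-8)*(-19)/(-49) = -8/442323 - (-8)*(-19)*(-1)/49 = -8/442323 - 1*(-152/49) = -8/442323 + 152/49 = 1372096/442323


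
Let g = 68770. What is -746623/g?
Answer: -746623/68770 ≈ -10.857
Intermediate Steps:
-746623/g = -746623/68770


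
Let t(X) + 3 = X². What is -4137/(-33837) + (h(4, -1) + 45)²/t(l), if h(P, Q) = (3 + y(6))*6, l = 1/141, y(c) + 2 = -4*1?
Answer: -163387109153/672702118 ≈ -242.88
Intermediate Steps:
y(c) = -6 (y(c) = -2 - 4*1 = -2 - 4 = -6)
l = 1/141 ≈ 0.0070922
h(P, Q) = -18 (h(P, Q) = (3 - 6)*6 = -3*6 = -18)
t(X) = -3 + X²
-4137/(-33837) + (h(4, -1) + 45)²/t(l) = -4137/(-33837) + (-18 + 45)²/(-3 + (1/141)²) = -4137*(-1/33837) + 27²/(-3 + 1/19881) = 1379/11279 + 729/(-59642/19881) = 1379/11279 + 729*(-19881/59642) = 1379/11279 - 14493249/59642 = -163387109153/672702118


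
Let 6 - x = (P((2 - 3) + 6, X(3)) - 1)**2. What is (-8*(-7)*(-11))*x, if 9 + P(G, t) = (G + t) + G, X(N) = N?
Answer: 1848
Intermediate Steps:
P(G, t) = -9 + t + 2*G (P(G, t) = -9 + ((G + t) + G) = -9 + (t + 2*G) = -9 + t + 2*G)
x = -3 (x = 6 - ((-9 + 3 + 2*((2 - 3) + 6)) - 1)**2 = 6 - ((-9 + 3 + 2*(-1 + 6)) - 1)**2 = 6 - ((-9 + 3 + 2*5) - 1)**2 = 6 - ((-9 + 3 + 10) - 1)**2 = 6 - (4 - 1)**2 = 6 - 1*3**2 = 6 - 1*9 = 6 - 9 = -3)
(-8*(-7)*(-11))*x = (-8*(-7)*(-11))*(-3) = (56*(-11))*(-3) = -616*(-3) = 1848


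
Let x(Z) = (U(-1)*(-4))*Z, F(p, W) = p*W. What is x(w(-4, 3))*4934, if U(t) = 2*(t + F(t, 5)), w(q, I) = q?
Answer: -947328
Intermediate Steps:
F(p, W) = W*p
U(t) = 12*t (U(t) = 2*(t + 5*t) = 2*(6*t) = 12*t)
x(Z) = 48*Z (x(Z) = ((12*(-1))*(-4))*Z = (-12*(-4))*Z = 48*Z)
x(w(-4, 3))*4934 = (48*(-4))*4934 = -192*4934 = -947328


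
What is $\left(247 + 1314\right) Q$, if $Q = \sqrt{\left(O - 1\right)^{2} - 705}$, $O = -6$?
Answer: $6244 i \sqrt{41} \approx 39981.0 i$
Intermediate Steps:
$Q = 4 i \sqrt{41}$ ($Q = \sqrt{\left(-6 - 1\right)^{2} - 705} = \sqrt{\left(-7\right)^{2} - 705} = \sqrt{49 - 705} = \sqrt{-656} = 4 i \sqrt{41} \approx 25.612 i$)
$\left(247 + 1314\right) Q = \left(247 + 1314\right) 4 i \sqrt{41} = 1561 \cdot 4 i \sqrt{41} = 6244 i \sqrt{41}$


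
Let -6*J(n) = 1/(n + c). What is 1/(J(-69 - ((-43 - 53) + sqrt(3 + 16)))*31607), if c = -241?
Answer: 1284/31607 + 6*sqrt(19)/31607 ≈ 0.041451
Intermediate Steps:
J(n) = -1/(6*(-241 + n)) (J(n) = -1/(6*(n - 241)) = -1/(6*(-241 + n)))
1/(J(-69 - ((-43 - 53) + sqrt(3 + 16)))*31607) = 1/(-1/(-1446 + 6*(-69 - ((-43 - 53) + sqrt(3 + 16))))*31607) = (1/31607)/(-1/(-1446 + 6*(-69 - (-96 + sqrt(19))))) = (1/31607)/(-1/(-1446 + 6*(-69 + (96 - sqrt(19))))) = (1/31607)/(-1/(-1446 + 6*(27 - sqrt(19)))) = (1/31607)/(-1/(-1446 + (162 - 6*sqrt(19)))) = (1/31607)/(-1/(-1284 - 6*sqrt(19))) = (1284 + 6*sqrt(19))*(1/31607) = 1284/31607 + 6*sqrt(19)/31607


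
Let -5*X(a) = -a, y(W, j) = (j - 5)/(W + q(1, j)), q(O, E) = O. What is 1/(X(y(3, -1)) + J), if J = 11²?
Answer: 10/1207 ≈ 0.0082850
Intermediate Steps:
y(W, j) = (-5 + j)/(1 + W) (y(W, j) = (j - 5)/(W + 1) = (-5 + j)/(1 + W))
X(a) = a/5 (X(a) = -(-1)*a/5 = a/5)
J = 121
1/(X(y(3, -1)) + J) = 1/(((-5 - 1)/(1 + 3))/5 + 121) = 1/((-6/4)/5 + 121) = 1/(((¼)*(-6))/5 + 121) = 1/((⅕)*(-3/2) + 121) = 1/(-3/10 + 121) = 1/(1207/10) = 10/1207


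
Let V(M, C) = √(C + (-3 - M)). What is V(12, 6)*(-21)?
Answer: -63*I ≈ -63.0*I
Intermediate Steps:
V(M, C) = √(-3 + C - M)
V(12, 6)*(-21) = √(-3 + 6 - 1*12)*(-21) = √(-3 + 6 - 12)*(-21) = √(-9)*(-21) = (3*I)*(-21) = -63*I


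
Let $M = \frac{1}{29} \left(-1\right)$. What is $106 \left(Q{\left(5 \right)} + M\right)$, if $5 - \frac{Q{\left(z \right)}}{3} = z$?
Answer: $- \frac{106}{29} \approx -3.6552$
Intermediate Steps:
$Q{\left(z \right)} = 15 - 3 z$
$M = - \frac{1}{29}$ ($M = \frac{1}{29} \left(-1\right) = - \frac{1}{29} \approx -0.034483$)
$106 \left(Q{\left(5 \right)} + M\right) = 106 \left(\left(15 - 15\right) - \frac{1}{29}\right) = 106 \left(0 - \frac{1}{29}\right) = 106 \left(- \frac{1}{29}\right) = - \frac{106}{29}$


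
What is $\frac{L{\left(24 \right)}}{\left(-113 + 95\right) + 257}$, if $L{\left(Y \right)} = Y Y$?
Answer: $\frac{576}{239} \approx 2.41$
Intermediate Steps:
$L{\left(Y \right)} = Y^{2}$
$\frac{L{\left(24 \right)}}{\left(-113 + 95\right) + 257} = \frac{24^{2}}{\left(-113 + 95\right) + 257} = \frac{576}{-18 + 257} = \frac{576}{239}$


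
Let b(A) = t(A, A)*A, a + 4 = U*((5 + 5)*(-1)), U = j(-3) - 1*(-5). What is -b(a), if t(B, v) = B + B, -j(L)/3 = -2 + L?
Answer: -83232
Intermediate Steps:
j(L) = 6 - 3*L (j(L) = -3*(-2 + L) = 6 - 3*L)
U = 20 (U = (6 - 3*(-3)) - 1*(-5) = (6 + 9) + 5 = 15 + 5 = 20)
t(B, v) = 2*B
a = -204 (a = -4 + 20*((5 + 5)*(-1)) = -4 + 20*(10*(-1)) = -4 + 20*(-10) = -4 - 200 = -204)
b(A) = 2*A**2 (b(A) = (2*A)*A = 2*A**2)
-b(a) = -2*(-204)**2 = -2*41616 = -1*83232 = -83232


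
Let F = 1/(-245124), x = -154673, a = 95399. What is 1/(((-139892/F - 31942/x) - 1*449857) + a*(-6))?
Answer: 154673/5303716189722203 ≈ 2.9163e-11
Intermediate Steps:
F = -1/245124 ≈ -4.0796e-6
1/(((-139892/F - 31942/x) - 1*449857) + a*(-6)) = 1/(((-139892/(-1/245124) - 31942/(-154673)) - 1*449857) + 95399*(-6)) = 1/(((-139892*(-245124) - 31942*(-1/154673)) - 449857) - 572394) = 1/(((34290886608 + 31942/154673) - 449857) - 572394) = 1/((5303874304351126/154673 - 449857) - 572394) = 1/(5303804723619365/154673 - 572394) = 1/(5303716189722203/154673) = 154673/5303716189722203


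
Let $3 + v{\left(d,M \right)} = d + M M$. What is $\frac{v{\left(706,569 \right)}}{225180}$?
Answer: $\frac{81116}{56295} \approx 1.4409$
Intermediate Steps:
$v{\left(d,M \right)} = -3 + d + M^{2}$ ($v{\left(d,M \right)} = -3 + \left(d + M M\right) = -3 + \left(d + M^{2}\right) = -3 + d + M^{2}$)
$\frac{v{\left(706,569 \right)}}{225180} = \frac{-3 + 706 + 569^{2}}{225180} = \left(-3 + 706 + 323761\right) \frac{1}{225180} = 324464 \cdot \frac{1}{225180} = \frac{81116}{56295}$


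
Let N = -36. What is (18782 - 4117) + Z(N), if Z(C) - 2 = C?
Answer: 14631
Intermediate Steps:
Z(C) = 2 + C
(18782 - 4117) + Z(N) = (18782 - 4117) + (2 - 36) = 14665 - 34 = 14631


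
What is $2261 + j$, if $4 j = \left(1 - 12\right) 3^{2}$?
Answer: $\frac{8945}{4} \approx 2236.3$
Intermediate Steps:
$j = - \frac{99}{4}$ ($j = \frac{\left(1 - 12\right) 3^{2}}{4} = \frac{\left(-11\right) 9}{4} = \frac{1}{4} \left(-99\right) = - \frac{99}{4} \approx -24.75$)
$2261 + j = 2261 - \frac{99}{4} = \frac{8945}{4}$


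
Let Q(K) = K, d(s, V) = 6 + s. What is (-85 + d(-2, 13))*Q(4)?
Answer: -324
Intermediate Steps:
(-85 + d(-2, 13))*Q(4) = (-85 + (6 - 2))*4 = (-85 + 4)*4 = -81*4 = -324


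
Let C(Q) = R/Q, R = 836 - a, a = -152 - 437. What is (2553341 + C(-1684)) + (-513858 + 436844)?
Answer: 4170133243/1684 ≈ 2.4763e+6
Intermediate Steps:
a = -589
R = 1425 (R = 836 - 1*(-589) = 836 + 589 = 1425)
C(Q) = 1425/Q
(2553341 + C(-1684)) + (-513858 + 436844) = (2553341 + 1425/(-1684)) + (-513858 + 436844) = (2553341 + 1425*(-1/1684)) - 77014 = (2553341 - 1425/1684) - 77014 = 4299824819/1684 - 77014 = 4170133243/1684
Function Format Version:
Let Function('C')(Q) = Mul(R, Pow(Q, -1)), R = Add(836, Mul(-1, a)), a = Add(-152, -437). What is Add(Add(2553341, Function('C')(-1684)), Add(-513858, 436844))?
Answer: Rational(4170133243, 1684) ≈ 2.4763e+6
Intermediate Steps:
a = -589
R = 1425 (R = Add(836, Mul(-1, -589)) = Add(836, 589) = 1425)
Function('C')(Q) = Mul(1425, Pow(Q, -1))
Add(Add(2553341, Function('C')(-1684)), Add(-513858, 436844)) = Add(Add(2553341, Mul(1425, Pow(-1684, -1))), Add(-513858, 436844)) = Add(Add(2553341, Mul(1425, Rational(-1, 1684))), -77014) = Add(Add(2553341, Rational(-1425, 1684)), -77014) = Add(Rational(4299824819, 1684), -77014) = Rational(4170133243, 1684)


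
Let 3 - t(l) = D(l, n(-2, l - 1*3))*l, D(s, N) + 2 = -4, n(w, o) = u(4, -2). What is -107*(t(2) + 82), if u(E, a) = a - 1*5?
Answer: -10379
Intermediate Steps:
u(E, a) = -5 + a (u(E, a) = a - 5 = -5 + a)
n(w, o) = -7 (n(w, o) = -5 - 2 = -7)
D(s, N) = -6 (D(s, N) = -2 - 4 = -6)
t(l) = 3 + 6*l (t(l) = 3 - (-6)*l = 3 + 6*l)
-107*(t(2) + 82) = -107*((3 + 6*2) + 82) = -107*((3 + 12) + 82) = -107*(15 + 82) = -107*97 = -10379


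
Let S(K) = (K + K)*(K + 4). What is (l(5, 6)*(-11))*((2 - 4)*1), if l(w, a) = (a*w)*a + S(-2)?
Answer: 3784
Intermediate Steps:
S(K) = 2*K*(4 + K) (S(K) = (2*K)*(4 + K) = 2*K*(4 + K))
l(w, a) = -8 + w*a**2 (l(w, a) = (a*w)*a + 2*(-2)*(4 - 2) = w*a**2 + 2*(-2)*2 = w*a**2 - 8 = -8 + w*a**2)
(l(5, 6)*(-11))*((2 - 4)*1) = ((-8 + 5*6**2)*(-11))*((2 - 4)*1) = ((-8 + 5*36)*(-11))*(-2*1) = ((-8 + 180)*(-11))*(-2) = (172*(-11))*(-2) = -1892*(-2) = 3784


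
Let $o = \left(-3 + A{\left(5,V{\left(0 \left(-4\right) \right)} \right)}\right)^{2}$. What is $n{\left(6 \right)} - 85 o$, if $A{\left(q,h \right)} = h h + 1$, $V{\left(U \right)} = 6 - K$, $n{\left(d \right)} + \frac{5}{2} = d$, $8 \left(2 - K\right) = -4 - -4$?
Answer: $- \frac{33313}{2} \approx -16657.0$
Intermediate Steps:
$K = 2$ ($K = 2 - \frac{-4 - -4}{8} = 2 - \frac{-4 + 4}{8} = 2 - 0 = 2 + 0 = 2$)
$n{\left(d \right)} = - \frac{5}{2} + d$
$V{\left(U \right)} = 4$ ($V{\left(U \right)} = 6 - 2 = 4$)
$A{\left(q,h \right)} = 1 + h^{2}$ ($A{\left(q,h \right)} = h^{2} + 1 = 1 + h^{2}$)
$o = 196$ ($o = \left(-3 + \left(1 + 4^{2}\right)\right)^{2} = \left(-3 + \left(1 + 16\right)\right)^{2} = \left(-3 + 17\right)^{2} = 14^{2} = 196$)
$n{\left(6 \right)} - 85 o = \left(- \frac{5}{2} + 6\right) - 16660 = \frac{7}{2} - 16660 = - \frac{33313}{2}$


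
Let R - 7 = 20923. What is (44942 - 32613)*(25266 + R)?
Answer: 569550484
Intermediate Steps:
R = 20930 (R = 7 + 20923 = 20930)
(44942 - 32613)*(25266 + R) = (44942 - 32613)*(25266 + 20930) = 12329*46196 = 569550484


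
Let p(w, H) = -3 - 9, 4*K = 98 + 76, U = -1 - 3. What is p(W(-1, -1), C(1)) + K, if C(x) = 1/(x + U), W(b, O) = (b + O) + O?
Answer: 63/2 ≈ 31.500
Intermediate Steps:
U = -4
W(b, O) = b + 2*O (W(b, O) = (O + b) + O = b + 2*O)
C(x) = 1/(-4 + x) (C(x) = 1/(x - 4) = 1/(-4 + x))
K = 87/2 (K = (98 + 76)/4 = (1/4)*174 = 87/2 ≈ 43.500)
p(w, H) = -12
p(W(-1, -1), C(1)) + K = -12 + 87/2 = 63/2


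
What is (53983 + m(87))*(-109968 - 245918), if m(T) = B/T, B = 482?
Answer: -1671597609658/87 ≈ -1.9214e+10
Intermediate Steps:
m(T) = 482/T
(53983 + m(87))*(-109968 - 245918) = (53983 + 482/87)*(-109968 - 245918) = (53983 + 482*(1/87))*(-355886) = (53983 + 482/87)*(-355886) = (4697003/87)*(-355886) = -1671597609658/87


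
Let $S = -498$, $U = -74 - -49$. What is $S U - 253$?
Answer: $12197$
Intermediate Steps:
$U = -25$ ($U = -74 + 49 = -25$)
$S U - 253 = \left(-498\right) \left(-25\right) - 253 = 12450 - 253 = 12197$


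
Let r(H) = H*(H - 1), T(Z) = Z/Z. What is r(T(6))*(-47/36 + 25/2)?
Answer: 0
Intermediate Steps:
T(Z) = 1
r(H) = H*(-1 + H)
r(T(6))*(-47/36 + 25/2) = (1*(-1 + 1))*(-47/36 + 25/2) = (1*0)*(-47*1/36 + 25*(1/2)) = 0*(-47/36 + 25/2) = 0*(403/36) = 0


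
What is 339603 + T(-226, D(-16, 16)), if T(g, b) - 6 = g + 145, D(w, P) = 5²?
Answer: 339528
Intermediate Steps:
D(w, P) = 25
T(g, b) = 151 + g (T(g, b) = 6 + (g + 145) = 6 + (145 + g) = 151 + g)
339603 + T(-226, D(-16, 16)) = 339603 + (151 - 226) = 339603 - 75 = 339528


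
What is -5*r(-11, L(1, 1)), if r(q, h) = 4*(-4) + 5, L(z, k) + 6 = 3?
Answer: 55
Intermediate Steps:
L(z, k) = -3 (L(z, k) = -6 + 3 = -3)
r(q, h) = -11 (r(q, h) = -16 + 5 = -11)
-5*r(-11, L(1, 1)) = -5*(-11) = 55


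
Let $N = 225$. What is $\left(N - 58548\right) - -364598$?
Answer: $306275$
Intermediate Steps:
$\left(N - 58548\right) - -364598 = \left(225 - 58548\right) - -364598 = \left(225 - 58548\right) + 364598 = -58323 + 364598 = 306275$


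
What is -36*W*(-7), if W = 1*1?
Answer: 252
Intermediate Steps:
W = 1
-36*W*(-7) = -36*1*(-7) = -36*(-7) = 252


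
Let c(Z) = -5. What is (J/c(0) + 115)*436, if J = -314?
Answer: 387604/5 ≈ 77521.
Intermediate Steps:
(J/c(0) + 115)*436 = (-314/(-5) + 115)*436 = (-314*(-1/5) + 115)*436 = (314/5 + 115)*436 = (889/5)*436 = 387604/5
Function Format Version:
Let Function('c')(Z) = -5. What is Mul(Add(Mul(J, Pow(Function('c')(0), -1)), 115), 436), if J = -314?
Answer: Rational(387604, 5) ≈ 77521.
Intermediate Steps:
Mul(Add(Mul(J, Pow(Function('c')(0), -1)), 115), 436) = Mul(Add(Mul(-314, Pow(-5, -1)), 115), 436) = Mul(Add(Mul(-314, Rational(-1, 5)), 115), 436) = Mul(Add(Rational(314, 5), 115), 436) = Mul(Rational(889, 5), 436) = Rational(387604, 5)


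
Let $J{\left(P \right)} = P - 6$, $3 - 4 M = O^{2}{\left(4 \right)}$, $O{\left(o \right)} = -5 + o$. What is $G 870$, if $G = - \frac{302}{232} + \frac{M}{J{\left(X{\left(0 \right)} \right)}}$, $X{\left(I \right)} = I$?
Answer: $-1205$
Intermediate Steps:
$M = \frac{1}{2}$ ($M = \frac{3}{4} - \frac{\left(-5 + 4\right)^{2}}{4} = \frac{3}{4} - \frac{\left(-1\right)^{2}}{4} = \frac{3}{4} - \frac{1}{4} = \frac{1}{2} \approx 0.5$)
$J{\left(P \right)} = -6 + P$
$G = - \frac{241}{174}$ ($G = - \frac{302}{232} + \frac{1}{2 \left(-6 + 0\right)} = \left(-302\right) \frac{1}{232} + \frac{1}{2 \left(-6\right)} = - \frac{151}{116} + \frac{1}{2} \left(- \frac{1}{6}\right) = - \frac{151}{116} - \frac{1}{12} = - \frac{241}{174} \approx -1.3851$)
$G 870 = \left(- \frac{241}{174}\right) 870 = -1205$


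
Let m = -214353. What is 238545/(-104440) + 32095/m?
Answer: -10896967637/4477405464 ≈ -2.4338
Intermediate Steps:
238545/(-104440) + 32095/m = 238545/(-104440) + 32095/(-214353) = 238545*(-1/104440) + 32095*(-1/214353) = -47709/20888 - 32095/214353 = -10896967637/4477405464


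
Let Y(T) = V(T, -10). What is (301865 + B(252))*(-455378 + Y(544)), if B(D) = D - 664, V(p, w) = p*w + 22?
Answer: -138908336588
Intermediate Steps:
V(p, w) = 22 + p*w
Y(T) = 22 - 10*T (Y(T) = 22 + T*(-10) = 22 - 10*T)
B(D) = -664 + D
(301865 + B(252))*(-455378 + Y(544)) = (301865 + (-664 + 252))*(-455378 + (22 - 10*544)) = (301865 - 412)*(-455378 + (22 - 5440)) = 301453*(-455378 - 5418) = 301453*(-460796) = -138908336588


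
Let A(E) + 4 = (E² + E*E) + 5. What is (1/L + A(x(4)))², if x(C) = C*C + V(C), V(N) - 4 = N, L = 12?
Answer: 191462569/144 ≈ 1.3296e+6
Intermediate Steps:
V(N) = 4 + N
x(C) = 4 + C + C² (x(C) = C*C + (4 + C) = C² + (4 + C) = 4 + C + C²)
A(E) = 1 + 2*E² (A(E) = -4 + ((E² + E*E) + 5) = -4 + ((E² + E²) + 5) = -4 + (2*E² + 5) = -4 + (5 + 2*E²) = 1 + 2*E²)
(1/L + A(x(4)))² = (1/12 + (1 + 2*(4 + 4 + 4²)²))² = (1/12 + (1 + 2*(4 + 4 + 16)²))² = (1/12 + (1 + 2*24²))² = (1/12 + (1 + 2*576))² = (1/12 + (1 + 1152))² = (1/12 + 1153)² = (13837/12)² = 191462569/144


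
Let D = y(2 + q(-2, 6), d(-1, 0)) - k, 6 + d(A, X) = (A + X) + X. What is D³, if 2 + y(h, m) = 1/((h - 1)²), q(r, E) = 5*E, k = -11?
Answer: 647214625000/887503681 ≈ 729.25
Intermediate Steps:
d(A, X) = -6 + A + 2*X (d(A, X) = -6 + ((A + X) + X) = -6 + (A + 2*X) = -6 + A + 2*X)
y(h, m) = -2 + (-1 + h)⁻² (y(h, m) = -2 + 1/((h - 1)²) = -2 + 1/((-1 + h)²) = -2 + (-1 + h)⁻²)
D = 8650/961 (D = (-2 + (-1 + (2 + 5*6))⁻²) - 1*(-11) = (-2 + (-1 + (2 + 30))⁻²) + 11 = (-2 + (-1 + 32)⁻²) + 11 = (-2 + 31⁻²) + 11 = (-2 + 1/961) + 11 = -1921/961 + 11 = 8650/961 ≈ 9.0010)
D³ = (8650/961)³ = 647214625000/887503681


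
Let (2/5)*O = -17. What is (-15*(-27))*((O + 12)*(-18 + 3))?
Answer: 370575/2 ≈ 1.8529e+5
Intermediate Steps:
O = -85/2 (O = (5/2)*(-17) = -85/2 ≈ -42.500)
(-15*(-27))*((O + 12)*(-18 + 3)) = (-15*(-27))*((-85/2 + 12)*(-18 + 3)) = 405*(-61/2*(-15)) = 405*(915/2) = 370575/2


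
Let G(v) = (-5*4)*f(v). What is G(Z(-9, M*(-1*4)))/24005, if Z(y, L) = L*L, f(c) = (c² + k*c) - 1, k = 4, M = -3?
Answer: -85244/4801 ≈ -17.755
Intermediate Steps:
f(c) = -1 + c² + 4*c (f(c) = (c² + 4*c) - 1 = -1 + c² + 4*c)
Z(y, L) = L²
G(v) = 20 - 80*v - 20*v² (G(v) = (-5*4)*(-1 + v² + 4*v) = -20*(-1 + v² + 4*v) = 20 - 80*v - 20*v²)
G(Z(-9, M*(-1*4)))/24005 = (20 - 80*(-(-3)*4)² - 20*((-(-3)*4)²)²)/24005 = (20 - 80*(-3*(-4))² - 20*((-3*(-4))²)²)*(1/24005) = (20 - 80*12² - 20*(12²)²)*(1/24005) = (20 - 80*144 - 20*144²)*(1/24005) = (20 - 11520 - 20*20736)*(1/24005) = (20 - 11520 - 414720)*(1/24005) = -426220*1/24005 = -85244/4801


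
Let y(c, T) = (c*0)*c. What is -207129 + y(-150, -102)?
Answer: -207129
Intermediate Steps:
y(c, T) = 0 (y(c, T) = 0*c = 0)
-207129 + y(-150, -102) = -207129 + 0 = -207129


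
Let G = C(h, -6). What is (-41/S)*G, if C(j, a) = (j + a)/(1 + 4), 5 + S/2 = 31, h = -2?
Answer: 82/65 ≈ 1.2615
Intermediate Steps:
S = 52 (S = -10 + 2*31 = -10 + 62 = 52)
C(j, a) = a/5 + j/5 (C(j, a) = (a + j)/5 = (a + j)*(1/5) = a/5 + j/5)
G = -8/5 (G = (1/5)*(-6) + (1/5)*(-2) = -6/5 - 2/5 = -8/5 ≈ -1.6000)
(-41/S)*G = (-41/52)*(-8/5) = ((1/52)*(-41))*(-8/5) = -41/52*(-8/5) = 82/65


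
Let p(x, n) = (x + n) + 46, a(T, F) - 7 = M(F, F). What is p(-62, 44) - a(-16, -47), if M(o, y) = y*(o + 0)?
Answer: -2188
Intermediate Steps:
M(o, y) = o*y (M(o, y) = y*o = o*y)
a(T, F) = 7 + F² (a(T, F) = 7 + F*F = 7 + F²)
p(x, n) = 46 + n + x (p(x, n) = (n + x) + 46 = 46 + n + x)
p(-62, 44) - a(-16, -47) = (46 + 44 - 62) - (7 + (-47)²) = 28 - (7 + 2209) = 28 - 1*2216 = 28 - 2216 = -2188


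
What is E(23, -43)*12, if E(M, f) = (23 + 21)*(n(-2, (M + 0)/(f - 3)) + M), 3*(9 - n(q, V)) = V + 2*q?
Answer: 17688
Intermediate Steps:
n(q, V) = 9 - 2*q/3 - V/3 (n(q, V) = 9 - (V + 2*q)/3 = 9 + (-2*q/3 - V/3) = 9 - 2*q/3 - V/3)
E(M, f) = 1364/3 + 44*M - 44*M/(3*(-3 + f)) (E(M, f) = (23 + 21)*((9 - 2/3*(-2) - (M + 0)/(3*(f - 3))) + M) = 44*((9 + 4/3 - M/(3*(-3 + f))) + M) = 44*((31/3 - M/(3*(-3 + f))) + M) = 44*(31/3 + M - M/(3*(-3 + f))) = 1364/3 + 44*M - 44*M/(3*(-3 + f)))
E(23, -43)*12 = (44*(-1*23 + (-3 - 43)*(31 + 3*23))/(3*(-3 - 43)))*12 = ((44/3)*(-23 - 46*(31 + 69))/(-46))*12 = ((44/3)*(-1/46)*(-23 - 46*100))*12 = ((44/3)*(-1/46)*(-23 - 4600))*12 = ((44/3)*(-1/46)*(-4623))*12 = 1474*12 = 17688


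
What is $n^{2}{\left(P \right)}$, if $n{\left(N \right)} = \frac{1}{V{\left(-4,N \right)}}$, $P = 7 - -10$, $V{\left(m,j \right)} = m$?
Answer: $\frac{1}{16} \approx 0.0625$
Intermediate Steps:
$P = 17$ ($P = 7 + 10 = 17$)
$n{\left(N \right)} = - \frac{1}{4}$ ($n{\left(N \right)} = \frac{1}{-4} = - \frac{1}{4}$)
$n^{2}{\left(P \right)} = \left(- \frac{1}{4}\right)^{2} = \frac{1}{16}$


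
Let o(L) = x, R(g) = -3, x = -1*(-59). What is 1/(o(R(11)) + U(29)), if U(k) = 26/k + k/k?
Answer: 29/1766 ≈ 0.016421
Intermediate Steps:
x = 59
U(k) = 1 + 26/k (U(k) = 26/k + 1 = 1 + 26/k)
o(L) = 59
1/(o(R(11)) + U(29)) = 1/(59 + (26 + 29)/29) = 1/(59 + (1/29)*55) = 1/(59 + 55/29) = 1/(1766/29) = 29/1766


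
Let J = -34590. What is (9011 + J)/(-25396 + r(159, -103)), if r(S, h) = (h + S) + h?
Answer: 25579/25443 ≈ 1.0053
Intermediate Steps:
r(S, h) = S + 2*h (r(S, h) = (S + h) + h = S + 2*h)
(9011 + J)/(-25396 + r(159, -103)) = (9011 - 34590)/(-25396 + (159 + 2*(-103))) = -25579/(-25396 + (159 - 206)) = -25579/(-25396 - 47) = -25579/(-25443) = -25579*(-1/25443) = 25579/25443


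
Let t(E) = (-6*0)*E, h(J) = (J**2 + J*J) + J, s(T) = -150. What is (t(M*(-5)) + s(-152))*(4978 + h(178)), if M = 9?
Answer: -10278600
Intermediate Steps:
h(J) = J + 2*J**2 (h(J) = (J**2 + J**2) + J = 2*J**2 + J = J + 2*J**2)
t(E) = 0 (t(E) = 0*E = 0)
(t(M*(-5)) + s(-152))*(4978 + h(178)) = (0 - 150)*(4978 + 178*(1 + 2*178)) = -150*(4978 + 178*(1 + 356)) = -150*(4978 + 178*357) = -150*(4978 + 63546) = -150*68524 = -10278600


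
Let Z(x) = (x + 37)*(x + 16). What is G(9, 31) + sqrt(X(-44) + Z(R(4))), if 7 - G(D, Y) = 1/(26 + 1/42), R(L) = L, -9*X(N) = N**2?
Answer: 7609/1093 + 2*sqrt(1361)/3 ≈ 31.556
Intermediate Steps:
X(N) = -N**2/9
G(D, Y) = 7609/1093 (G(D, Y) = 7 - 1/(26 + 1/42) = 7 - 1/1093/42 = 7 - 1*42/1093 = 7 - 42/1093 = 7609/1093)
Z(x) = (16 + x)*(37 + x) (Z(x) = (37 + x)*(16 + x) = (16 + x)*(37 + x))
G(9, 31) + sqrt(X(-44) + Z(R(4))) = 7609/1093 + sqrt(-1/9*(-44)**2 + (592 + 4**2 + 53*4)) = 7609/1093 + sqrt(-1/9*1936 + (592 + 16 + 212)) = 7609/1093 + sqrt(-1936/9 + 820) = 7609/1093 + sqrt(5444/9) = 7609/1093 + 2*sqrt(1361)/3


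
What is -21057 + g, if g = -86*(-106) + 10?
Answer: -11931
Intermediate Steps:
g = 9126 (g = 9116 + 10 = 9126)
-21057 + g = -21057 + 9126 = -11931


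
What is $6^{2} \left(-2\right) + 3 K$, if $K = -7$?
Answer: $-93$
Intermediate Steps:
$6^{2} \left(-2\right) + 3 K = 6^{2} \left(-2\right) + 3 \left(-7\right) = 36 \left(-2\right) - 21 = -72 - 21 = -93$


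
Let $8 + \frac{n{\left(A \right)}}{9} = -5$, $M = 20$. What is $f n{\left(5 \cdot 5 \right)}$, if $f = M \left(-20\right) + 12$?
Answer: $45396$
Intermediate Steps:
$f = -388$ ($f = 20 \left(-20\right) + 12 = -400 + 12 = -388$)
$n{\left(A \right)} = -117$ ($n{\left(A \right)} = -72 + 9 \left(-5\right) = -72 - 45 = -117$)
$f n{\left(5 \cdot 5 \right)} = \left(-388\right) \left(-117\right) = 45396$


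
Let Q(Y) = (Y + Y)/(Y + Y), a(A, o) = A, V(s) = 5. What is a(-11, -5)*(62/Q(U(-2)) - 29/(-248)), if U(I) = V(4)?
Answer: -169455/248 ≈ -683.29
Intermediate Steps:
U(I) = 5
Q(Y) = 1 (Q(Y) = (2*Y)/((2*Y)) = (2*Y)*(1/(2*Y)) = 1)
a(-11, -5)*(62/Q(U(-2)) - 29/(-248)) = -11*(62/1 - 29/(-248)) = -11*(62*1 - 29*(-1/248)) = -11*(62 + 29/248) = -11*15405/248 = -169455/248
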